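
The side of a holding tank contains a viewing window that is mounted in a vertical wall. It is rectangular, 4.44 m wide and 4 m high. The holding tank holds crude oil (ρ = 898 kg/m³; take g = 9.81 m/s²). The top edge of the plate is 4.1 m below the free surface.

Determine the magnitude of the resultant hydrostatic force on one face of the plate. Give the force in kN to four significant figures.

F ≈ 954.4 kN

γ = ρg = 898 × 9.81 / 1000 = 8.80938 kN/m³.
The centroid lies 4/2 = 2 m below the top edge, so the centroid depth is h_c = 4.1 + 2 = 6.1 m.
A = 4.44 × 4 = 17.76 m².
Resultant F = γ·h_c·A = 8.80938 × 6.1 × 17.76 = 954.373 kN.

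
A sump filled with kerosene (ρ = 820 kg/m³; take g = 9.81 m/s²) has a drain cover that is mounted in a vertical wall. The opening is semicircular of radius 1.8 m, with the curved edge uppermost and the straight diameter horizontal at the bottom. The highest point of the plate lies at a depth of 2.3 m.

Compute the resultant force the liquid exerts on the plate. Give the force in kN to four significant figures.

F ≈ 136.6 kN

γ = ρg = 820 × 9.81 / 1000 = 8.0442 kN/m³.
The centroid lies 4r/(3π) = 0.763944 m above the diameter, so r − 4r/(3π) = 1.8 − 0.763944 = 1.03606 m below the topmost point, so the centroid depth is h_c = 2.3 + 1.03606 = 3.33606 m.
A = πr²/2 = π × 1.8²/2 = 5.08938 m².
Resultant F = γ·h_c·A = 8.0442 × 3.33606 × 5.08938 = 136.578 kN.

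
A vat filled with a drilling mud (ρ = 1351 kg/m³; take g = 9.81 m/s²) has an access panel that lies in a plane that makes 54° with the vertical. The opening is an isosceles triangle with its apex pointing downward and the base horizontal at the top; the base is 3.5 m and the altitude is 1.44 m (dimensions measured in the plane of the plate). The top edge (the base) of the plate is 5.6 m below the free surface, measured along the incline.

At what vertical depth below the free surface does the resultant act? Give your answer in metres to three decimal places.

γ = ρg = 1351 × 9.81 / 1000 = 13.25331 kN/m³.
The plate makes 54° with the vertical, i.e. θ = 90° − 54° = 36° to the horizontal. Measuring y along the incline from the free-surface line, vertical depth h = y·sinθ with sinθ = 0.587785.
With the apex down, the centroid sits h/3 = 1.44/3 = 0.48 m below the base (the top edge), so y_c = 5.6 + 0.48 = 6.08 m and h_c = 6.08 × 0.587785 = 3.57373 m.
A = ½ × 3.5 × 1.44 = 2.52 m².
Resultant F = γ·h_c·A = 13.25331 × 3.57373 × 2.52 = 119.357 kN.
I_c = b·h³/36 = 3.5 × 1.44³/36 = 0.290304 m⁴.
Centre of pressure: y_p = y_c + I_c/(y_c·A) = 6.08 + 0.290304/(6.08 × 2.52) = 6.08 + 0.0189474 = 6.09895 m along the plane.
Vertically, h_p = y_p·sinθ = 6.09895 × 0.587785 = 3.58487 m.

h_p = 3.585 m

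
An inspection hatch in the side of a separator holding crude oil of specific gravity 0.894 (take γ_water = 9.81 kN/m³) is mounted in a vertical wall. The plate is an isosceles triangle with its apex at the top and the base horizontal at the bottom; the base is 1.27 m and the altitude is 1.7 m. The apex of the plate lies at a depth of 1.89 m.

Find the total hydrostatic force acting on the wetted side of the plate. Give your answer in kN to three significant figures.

γ = 0.894 × 9.81 = 8.77014 kN/m³.
With the apex up, the centroid sits 2h/3 = 2 × 1.7/3 = 1.13333 m below the apex, so the centroid depth is h_c = 1.89 + 1.13333 = 3.02333 m.
A = ½ × 1.27 × 1.7 = 1.0795 m².
Resultant F = γ·h_c·A = 8.77014 × 3.02333 × 1.0795 = 28.623 kN.

F ≈ 28.6 kN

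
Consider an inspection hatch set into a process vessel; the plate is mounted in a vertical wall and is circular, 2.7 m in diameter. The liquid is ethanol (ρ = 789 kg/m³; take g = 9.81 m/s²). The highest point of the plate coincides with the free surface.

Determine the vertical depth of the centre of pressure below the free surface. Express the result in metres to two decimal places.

h_p = 1.69 m

γ = ρg = 789 × 9.81 / 1000 = 7.74009 kN/m³.
The centroid is at the centre, 1.35 m below the top of the plate, so the centroid depth is h_c = 1.35 m.
A = π(1.35)² = 5.72555 m².
Resultant F = γ·h_c·A = 7.74009 × 1.35 × 5.72555 = 59.827 kN.
I_c = πr⁴/4 = π × 1.35⁴/4 = 2.6087 m⁴.
Centre of pressure: y_p = y_c + I_c/(y_c·A) = 1.35 + 2.6087/(1.35 × 5.72555) = 1.35 + 0.3375 = 1.6875 m along the plane.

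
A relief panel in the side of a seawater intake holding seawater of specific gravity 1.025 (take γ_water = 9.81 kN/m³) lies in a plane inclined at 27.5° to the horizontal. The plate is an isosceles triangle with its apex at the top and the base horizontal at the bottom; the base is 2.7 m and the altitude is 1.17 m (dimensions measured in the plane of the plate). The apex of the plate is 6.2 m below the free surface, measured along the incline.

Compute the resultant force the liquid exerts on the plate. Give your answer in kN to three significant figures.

γ = 1.025 × 9.81 = 10.05525 kN/m³.
Let θ = 27.5° be the plate's angle to the horizontal; measure y along the incline from where the plane meets the free surface. Vertical depth h = y·sinθ with sinθ = 0.461749.
With the apex up, the centroid sits 2h/3 = 2 × 1.17/3 = 0.78 m below the apex, so y_c = 6.2 + 0.78 = 6.98 m and h_c = 6.98 × 0.461749 = 3.22301 m.
A = ½ × 2.7 × 1.17 = 1.5795 m².
Resultant F = γ·h_c·A = 10.05525 × 3.22301 × 1.5795 = 51.1887 kN.

F ≈ 51.2 kN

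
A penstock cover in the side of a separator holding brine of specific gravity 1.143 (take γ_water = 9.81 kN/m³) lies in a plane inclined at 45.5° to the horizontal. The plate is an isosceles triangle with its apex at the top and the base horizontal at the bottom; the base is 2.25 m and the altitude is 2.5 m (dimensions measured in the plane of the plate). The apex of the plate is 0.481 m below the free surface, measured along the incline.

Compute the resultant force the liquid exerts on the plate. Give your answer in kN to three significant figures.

γ = 1.143 × 9.81 = 11.21283 kN/m³.
Let θ = 45.5° be the plate's angle to the horizontal; measure y along the incline from where the plane meets the free surface. Vertical depth h = y·sinθ with sinθ = 0.713250.
With the apex up, the centroid sits 2h/3 = 2 × 2.5/3 = 1.66667 m below the apex, so y_c = 0.481 + 1.66667 = 2.14767 m and h_c = 2.14767 × 0.713250 = 1.53183 m.
A = ½ × 2.25 × 2.5 = 2.8125 m².
Resultant F = γ·h_c·A = 11.21283 × 1.53183 × 2.8125 = 48.3079 kN.

F ≈ 48.3 kN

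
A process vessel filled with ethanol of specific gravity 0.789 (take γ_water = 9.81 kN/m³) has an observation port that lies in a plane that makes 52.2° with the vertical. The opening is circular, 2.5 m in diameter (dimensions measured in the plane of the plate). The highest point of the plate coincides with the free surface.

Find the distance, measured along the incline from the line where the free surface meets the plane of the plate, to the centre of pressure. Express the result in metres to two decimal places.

y_p = 1.56 m

γ = 0.789 × 9.81 = 7.74009 kN/m³.
The plate makes 52.2° with the vertical, i.e. θ = 90° − 52.2° = 37.8° to the horizontal. Measuring y along the incline from the free-surface line, vertical depth h = y·sinθ with sinθ = 0.612907.
The centroid is at the centre, 1.25 m below the top of the plate, so y_c = 1.25 m and h_c = 1.25 × 0.612907 = 0.766134 m.
A = π(1.25)² = 4.90874 m².
Resultant F = γ·h_c·A = 7.74009 × 0.766134 × 4.90874 = 29.1086 kN.
I_c = πr⁴/4 = π × 1.25⁴/4 = 1.91748 m⁴.
Centre of pressure: y_p = y_c + I_c/(y_c·A) = 1.25 + 1.91748/(1.25 × 4.90874) = 1.25 + 0.312501 = 1.5625 m along the plane.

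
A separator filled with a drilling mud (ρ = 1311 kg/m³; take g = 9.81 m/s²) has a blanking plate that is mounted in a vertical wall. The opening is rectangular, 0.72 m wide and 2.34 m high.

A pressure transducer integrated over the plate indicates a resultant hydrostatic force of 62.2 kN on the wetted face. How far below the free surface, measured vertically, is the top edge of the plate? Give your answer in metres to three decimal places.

γ = ρg = 1311 × 9.81 / 1000 = 12.86091 kN/m³.
A = 0.72 × 2.34 = 1.6848 m².
From F = γ·h_c·A, the centroid depth is h_c = 62.2/(12.86091 × 1.6848) = 2.87058 m.
The centroid lies 2.34/2 = 1.17 m below the top edge, so the top edge sits at h_top = 2.87058 − 1.17 = 1.70058 m below the surface.

d_top ≈ 1.701 m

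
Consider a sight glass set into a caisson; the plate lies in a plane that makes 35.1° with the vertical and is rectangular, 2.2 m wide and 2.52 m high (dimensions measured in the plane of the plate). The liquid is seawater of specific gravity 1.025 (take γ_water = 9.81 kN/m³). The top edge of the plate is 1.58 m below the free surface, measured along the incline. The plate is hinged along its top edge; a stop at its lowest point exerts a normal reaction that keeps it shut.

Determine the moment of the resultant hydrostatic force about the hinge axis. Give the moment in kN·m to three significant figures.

M ≈ 187 kN·m

γ = 1.025 × 9.81 = 10.05525 kN/m³.
The plate makes 35.1° with the vertical, i.e. θ = 90° − 35.1° = 54.9° to the horizontal. Measuring y along the incline from the free-surface line, vertical depth h = y·sinθ with sinθ = 0.818150.
The centroid lies 2.52/2 = 1.26 m below the top edge, so y_c = 1.58 + 1.26 = 2.84 m and h_c = 2.84 × 0.818150 = 2.32355 m.
A = 2.2 × 2.52 = 5.544 m².
Resultant F = γ·h_c·A = 10.05525 × 2.32355 × 5.544 = 129.529 kN.
I_c = b·h³/12 = 2.2 × 2.52³/12 = 2.93388 m⁴.
Centre of pressure: y_p = y_c + I_c/(y_c·A) = 2.84 + 2.93388/(2.84 × 5.544) = 2.84 + 0.186338 = 3.02634 m along the plane.
The resultant acts 1.26 + 0.186338 = 1.44634 m (along the plate) below the hinge at the top edge, so the moment about the hinge is M = F × 1.44634 = 129.529 × 1.44634 = 187.343 kN·m.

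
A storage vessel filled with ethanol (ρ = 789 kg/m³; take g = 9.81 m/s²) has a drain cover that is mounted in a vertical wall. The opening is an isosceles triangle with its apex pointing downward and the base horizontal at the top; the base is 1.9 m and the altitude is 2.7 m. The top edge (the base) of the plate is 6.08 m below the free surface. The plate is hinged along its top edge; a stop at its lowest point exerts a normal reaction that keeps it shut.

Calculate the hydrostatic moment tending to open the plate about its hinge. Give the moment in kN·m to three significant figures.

M ≈ 133 kN·m

γ = ρg = 789 × 9.81 / 1000 = 7.74009 kN/m³.
With the apex down, the centroid sits h/3 = 2.7/3 = 0.9 m below the base (the top edge), so the centroid depth is h_c = 6.08 + 0.9 = 6.98 m.
A = ½ × 1.9 × 2.7 = 2.565 m².
Resultant F = γ·h_c·A = 7.74009 × 6.98 × 2.565 = 138.576 kN.
I_c = b·h³/36 = 1.9 × 2.7³/36 = 1.03883 m⁴.
Centre of pressure: y_p = y_c + I_c/(y_c·A) = 6.98 + 1.03883/(6.98 × 2.565) = 6.98 + 0.0580232 = 7.03802 m along the plane.
The resultant acts 0.9 + 0.0580232 = 0.958023 m (along the plate) below the hinge at the top edge, so the moment about the hinge is M = F × 0.958023 = 138.576 × 0.958023 = 132.759 kN·m.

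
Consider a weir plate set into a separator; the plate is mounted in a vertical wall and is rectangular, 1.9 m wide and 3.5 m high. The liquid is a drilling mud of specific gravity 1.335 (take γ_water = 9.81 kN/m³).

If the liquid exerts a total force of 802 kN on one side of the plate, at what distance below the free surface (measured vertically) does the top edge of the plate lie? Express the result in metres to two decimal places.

γ = 1.335 × 9.81 = 13.09635 kN/m³.
A = 1.9 × 3.5 = 6.65 m².
From F = γ·h_c·A, the centroid depth is h_c = 802/(13.09635 × 6.65) = 9.20879 m.
The centroid lies 3.5/2 = 1.75 m below the top edge, so the top edge sits at h_top = 9.20879 − 1.75 = 7.45879 m below the surface.

d_top ≈ 7.46 m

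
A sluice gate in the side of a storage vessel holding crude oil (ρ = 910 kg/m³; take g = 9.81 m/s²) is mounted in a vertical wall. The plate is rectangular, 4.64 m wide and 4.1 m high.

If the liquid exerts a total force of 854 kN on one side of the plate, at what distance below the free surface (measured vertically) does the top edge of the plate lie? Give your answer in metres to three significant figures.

γ = ρg = 910 × 9.81 / 1000 = 8.9271 kN/m³.
A = 4.64 × 4.1 = 19.024 m².
From F = γ·h_c·A, the centroid depth is h_c = 854/(8.9271 × 19.024) = 5.02858 m.
The centroid lies 4.1/2 = 2.05 m below the top edge, so the top edge sits at h_top = 5.02858 − 2.05 = 2.97858 m below the surface.

d_top ≈ 2.98 m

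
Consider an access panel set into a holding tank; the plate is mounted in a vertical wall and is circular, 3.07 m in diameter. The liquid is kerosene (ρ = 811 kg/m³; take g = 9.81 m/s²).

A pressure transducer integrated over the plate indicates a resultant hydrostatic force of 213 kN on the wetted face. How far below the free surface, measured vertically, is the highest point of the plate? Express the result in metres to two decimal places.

d_top ≈ 2.08 m

γ = ρg = 811 × 9.81 / 1000 = 7.95591 kN/m³.
A = π(1.535)² = 7.4023 m².
From F = γ·h_c·A, the centroid depth is h_c = 213/(7.95591 × 7.4023) = 3.61679 m.
The centroid is at the centre, 1.535 m below the top of the plate, so the highest point sits at h_top = 3.61679 − 1.535 = 2.08179 m below the surface.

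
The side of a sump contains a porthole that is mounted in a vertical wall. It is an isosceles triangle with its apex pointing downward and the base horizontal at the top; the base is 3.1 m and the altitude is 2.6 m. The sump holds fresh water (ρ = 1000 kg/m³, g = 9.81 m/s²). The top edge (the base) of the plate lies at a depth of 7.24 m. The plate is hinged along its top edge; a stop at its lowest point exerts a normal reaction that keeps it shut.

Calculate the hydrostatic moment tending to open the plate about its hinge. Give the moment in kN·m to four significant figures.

γ = ρg = 1000 × 9.81 = 9810 N/m³ = 9.81 kN/m³.
With the apex down, the centroid sits h/3 = 2.6/3 = 0.866667 m below the base (the top edge), so the centroid depth is h_c = 7.24 + 0.866667 = 8.10667 m.
A = ½ × 3.1 × 2.6 = 4.03 m².
Resultant F = γ·h_c·A = 9.81 × 8.10667 × 4.03 = 320.492 kN.
I_c = b·h³/36 = 3.1 × 2.6³/36 = 1.51349 m⁴.
Centre of pressure: y_p = y_c + I_c/(y_c·A) = 8.10667 + 1.51349/(8.10667 × 4.03) = 8.10667 + 0.0463268 = 8.153 m along the plane.
The resultant acts 0.866667 + 0.0463268 = 0.912994 m (along the plate) below the hinge at the top edge, so the moment about the hinge is M = F × 0.912994 = 320.492 × 0.912994 = 292.607 kN·m.

M ≈ 292.6 kN·m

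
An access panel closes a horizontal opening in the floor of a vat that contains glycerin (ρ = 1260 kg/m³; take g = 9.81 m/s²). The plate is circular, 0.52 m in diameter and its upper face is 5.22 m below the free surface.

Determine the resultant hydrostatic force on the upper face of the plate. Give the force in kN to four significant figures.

F ≈ 13.70 kN

γ = ρg = 1260 × 9.81 / 1000 = 12.3606 kN/m³.
The plate is horizontal, so pressure is uniform at p = γ·h = 12.3606 × 5.22 = 64.5223 kN/m².
A = π(0.26)² = 0.212372 m².
F = p·A = 64.5223 × 0.212372 = 13.7027 kN.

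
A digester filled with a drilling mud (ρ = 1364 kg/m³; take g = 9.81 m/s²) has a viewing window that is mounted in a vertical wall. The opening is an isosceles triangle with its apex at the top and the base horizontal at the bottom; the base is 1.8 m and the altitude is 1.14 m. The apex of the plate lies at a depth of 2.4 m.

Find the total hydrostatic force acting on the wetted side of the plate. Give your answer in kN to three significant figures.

γ = ρg = 1364 × 9.81 / 1000 = 13.38084 kN/m³.
With the apex up, the centroid sits 2h/3 = 2 × 1.14/3 = 0.76 m below the apex, so the centroid depth is h_c = 2.4 + 0.76 = 3.16 m.
A = ½ × 1.8 × 1.14 = 1.026 m².
Resultant F = γ·h_c·A = 13.38084 × 3.16 × 1.026 = 43.3828 kN.

F ≈ 43.4 kN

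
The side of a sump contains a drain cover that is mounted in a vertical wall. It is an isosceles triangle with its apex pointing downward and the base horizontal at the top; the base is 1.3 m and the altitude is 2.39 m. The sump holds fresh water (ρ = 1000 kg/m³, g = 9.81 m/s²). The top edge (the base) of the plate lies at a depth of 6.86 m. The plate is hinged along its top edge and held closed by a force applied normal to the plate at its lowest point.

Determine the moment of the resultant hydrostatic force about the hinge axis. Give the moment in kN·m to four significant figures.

γ = ρg = 1000 × 9.81 = 9810 N/m³ = 9.81 kN/m³.
With the apex down, the centroid sits h/3 = 2.39/3 = 0.796667 m below the base (the top edge), so the centroid depth is h_c = 6.86 + 0.796667 = 7.65667 m.
A = ½ × 1.3 × 2.39 = 1.5535 m².
Resultant F = γ·h_c·A = 9.81 × 7.65667 × 1.5535 = 116.686 kN.
I_c = b·h³/36 = 1.3 × 2.39³/36 = 0.492986 m⁴.
Centre of pressure: y_p = y_c + I_c/(y_c·A) = 7.65667 + 0.492986/(7.65667 × 1.5535) = 7.65667 + 0.0414461 = 7.69812 m along the plane.
The resultant acts 0.796667 + 0.0414461 = 0.838113 m (along the plate) below the hinge at the top edge, so the moment about the hinge is M = F × 0.838113 = 116.686 × 0.838113 = 97.7961 kN·m.

M ≈ 97.80 kN·m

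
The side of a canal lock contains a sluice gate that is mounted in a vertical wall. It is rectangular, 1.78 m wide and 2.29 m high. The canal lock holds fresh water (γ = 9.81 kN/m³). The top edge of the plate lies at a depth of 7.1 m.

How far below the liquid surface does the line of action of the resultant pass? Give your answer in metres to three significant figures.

h_p = 8.30 m

γ = 9.81 kN/m³.
The centroid lies 2.29/2 = 1.145 m below the top edge, so the centroid depth is h_c = 7.1 + 1.145 = 8.245 m.
A = 1.78 × 2.29 = 4.0762 m².
Resultant F = γ·h_c·A = 9.81 × 8.245 × 4.0762 = 329.697 kN.
I_c = b·h³/12 = 1.78 × 2.29³/12 = 1.78133 m⁴.
Centre of pressure: y_p = y_c + I_c/(y_c·A) = 8.245 + 1.78133/(8.245 × 4.0762) = 8.245 + 0.0530027 = 8.298 m along the plane.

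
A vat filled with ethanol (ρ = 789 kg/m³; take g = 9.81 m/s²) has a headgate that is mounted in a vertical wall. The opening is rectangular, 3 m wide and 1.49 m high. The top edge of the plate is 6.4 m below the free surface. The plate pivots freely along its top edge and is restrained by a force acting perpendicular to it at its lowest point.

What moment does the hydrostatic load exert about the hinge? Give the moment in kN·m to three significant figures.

M ≈ 191 kN·m

γ = ρg = 789 × 9.81 / 1000 = 7.74009 kN/m³.
The centroid lies 1.49/2 = 0.745 m below the top edge, so the centroid depth is h_c = 6.4 + 0.745 = 7.145 m.
A = 3 × 1.49 = 4.47 m².
Resultant F = γ·h_c·A = 7.74009 × 7.145 × 4.47 = 247.204 kN.
I_c = b·h³/12 = 3 × 1.49³/12 = 0.826987 m⁴.
Centre of pressure: y_p = y_c + I_c/(y_c·A) = 7.145 + 0.826987/(7.145 × 4.47) = 7.145 + 0.0258934 = 7.17089 m along the plane.
The resultant acts 0.745 + 0.0258934 = 0.770893 m (along the plate) below the hinge at the top edge, so the moment about the hinge is M = F × 0.770893 = 247.204 × 0.770893 = 190.568 kN·m.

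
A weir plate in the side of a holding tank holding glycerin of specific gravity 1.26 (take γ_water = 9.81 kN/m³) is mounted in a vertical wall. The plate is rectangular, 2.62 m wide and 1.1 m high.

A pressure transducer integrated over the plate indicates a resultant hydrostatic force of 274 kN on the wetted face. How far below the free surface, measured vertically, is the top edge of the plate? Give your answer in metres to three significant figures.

γ = 1.26 × 9.81 = 12.3606 kN/m³.
A = 2.62 × 1.1 = 2.882 m².
From F = γ·h_c·A, the centroid depth is h_c = 274/(12.3606 × 2.882) = 7.69161 m.
The centroid lies 1.1/2 = 0.55 m below the top edge, so the top edge sits at h_top = 7.69161 − 0.55 = 7.14161 m below the surface.

d_top ≈ 7.14 m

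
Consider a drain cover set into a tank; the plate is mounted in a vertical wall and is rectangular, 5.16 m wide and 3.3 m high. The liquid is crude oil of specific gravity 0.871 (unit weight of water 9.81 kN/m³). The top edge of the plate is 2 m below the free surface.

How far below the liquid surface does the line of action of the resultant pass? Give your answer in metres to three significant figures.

γ = 0.871 × 9.81 = 8.54451 kN/m³.
The centroid lies 3.3/2 = 1.65 m below the top edge, so the centroid depth is h_c = 2 + 1.65 = 3.65 m.
A = 5.16 × 3.3 = 17.028 m².
Resultant F = γ·h_c·A = 8.54451 × 3.65 × 17.028 = 531.06 kN.
I_c = b·h³/12 = 5.16 × 3.3³/12 = 15.4529 m⁴.
Centre of pressure: y_p = y_c + I_c/(y_c·A) = 3.65 + 15.4529/(3.65 × 17.028) = 3.65 + 0.24863 = 3.89863 m along the plane.

h_p = 3.90 m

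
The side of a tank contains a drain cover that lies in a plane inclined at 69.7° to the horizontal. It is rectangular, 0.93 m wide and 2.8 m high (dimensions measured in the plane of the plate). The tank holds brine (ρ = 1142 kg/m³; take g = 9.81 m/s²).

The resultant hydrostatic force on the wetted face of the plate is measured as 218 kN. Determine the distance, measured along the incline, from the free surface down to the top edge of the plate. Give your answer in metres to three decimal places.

y_top ≈ 6.568 m

γ = ρg = 1142 × 9.81 / 1000 = 11.20302 kN/m³.
A = 0.93 × 2.8 = 2.604 m².
From F = γ·h_c·A, the centroid depth is h_c = 218/(11.20302 × 2.604) = 7.47275 m.
Let θ = 69.7° be the plate's angle to the horizontal; measure y along the incline from where the plane meets the free surface. Vertical depth h = y·sinθ with sinθ = 0.937889.
Along the incline, y_c = h_c/sinθ = 7.47275/0.937889 = 7.96763 m.
The centroid lies 2.8/2 = 1.4 m below the top edge, so the top edge sits at y_top = 7.96763 − 1.4 = 6.56763 m along the incline.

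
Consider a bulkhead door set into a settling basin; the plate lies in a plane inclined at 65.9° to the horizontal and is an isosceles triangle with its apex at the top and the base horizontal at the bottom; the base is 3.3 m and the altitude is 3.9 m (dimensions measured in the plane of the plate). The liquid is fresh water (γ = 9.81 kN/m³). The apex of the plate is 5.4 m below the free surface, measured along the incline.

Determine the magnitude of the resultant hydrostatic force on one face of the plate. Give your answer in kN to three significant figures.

γ = 9.81 kN/m³.
Let θ = 65.9° be the plate's angle to the horizontal; measure y along the incline from where the plane meets the free surface. Vertical depth h = y·sinθ with sinθ = 0.912834.
With the apex up, the centroid sits 2h/3 = 2 × 3.9/3 = 2.6 m below the apex, so y_c = 5.4 + 2.6 = 8 m and h_c = 8 × 0.912834 = 7.30267 m.
A = ½ × 3.3 × 3.9 = 6.435 m².
Resultant F = γ·h_c·A = 9.81 × 7.30267 × 6.435 = 460.998 kN.

F ≈ 461 kN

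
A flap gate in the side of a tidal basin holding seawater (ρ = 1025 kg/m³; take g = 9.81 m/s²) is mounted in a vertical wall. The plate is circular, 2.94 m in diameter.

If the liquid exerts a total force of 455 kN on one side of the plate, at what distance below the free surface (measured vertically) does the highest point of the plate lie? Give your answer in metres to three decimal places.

d_top ≈ 5.196 m

γ = ρg = 1025 × 9.81 / 1000 = 10.05525 kN/m³.
A = π(1.47)² = 6.78867 m².
From F = γ·h_c·A, the centroid depth is h_c = 455/(10.05525 × 6.78867) = 6.66552 m.
The centroid is at the centre, 1.47 m below the top of the plate, so the highest point sits at h_top = 6.66552 − 1.47 = 5.19552 m below the surface.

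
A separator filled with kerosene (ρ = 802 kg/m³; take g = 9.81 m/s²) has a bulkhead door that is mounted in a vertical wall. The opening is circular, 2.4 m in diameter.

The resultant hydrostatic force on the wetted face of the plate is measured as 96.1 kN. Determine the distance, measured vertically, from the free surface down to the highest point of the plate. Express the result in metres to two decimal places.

γ = ρg = 802 × 9.81 / 1000 = 7.86762 kN/m³.
A = π(1.2)² = 4.52389 m².
From F = γ·h_c·A, the centroid depth is h_c = 96.1/(7.86762 × 4.52389) = 2.70003 m.
The centroid is at the centre, 1.2 m below the top of the plate, so the highest point sits at h_top = 2.70003 − 1.2 = 1.50003 m below the surface.

d_top ≈ 1.50 m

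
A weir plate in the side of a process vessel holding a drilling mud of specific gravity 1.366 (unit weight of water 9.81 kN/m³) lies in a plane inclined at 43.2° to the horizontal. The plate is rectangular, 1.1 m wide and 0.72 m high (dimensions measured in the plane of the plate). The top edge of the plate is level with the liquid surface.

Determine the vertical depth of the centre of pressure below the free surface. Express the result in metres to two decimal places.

h_p = 0.33 m

γ = 1.366 × 9.81 = 13.40046 kN/m³.
Let θ = 43.2° be the plate's angle to the horizontal; measure y along the incline from where the plane meets the free surface. Vertical depth h = y·sinθ with sinθ = 0.684547.
The centroid lies 0.72/2 = 0.36 m below the top edge, so y_c = 0.36 m and h_c = 0.36 × 0.684547 = 0.246437 m.
A = 1.1 × 0.72 = 0.792 m².
Resultant F = γ·h_c·A = 13.40046 × 0.246437 × 0.792 = 2.61548 kN.
I_c = b·h³/12 = 1.1 × 0.72³/12 = 0.0342144 m⁴.
Centre of pressure: y_p = y_c + I_c/(y_c·A) = 0.36 + 0.0342144/(0.36 × 0.792) = 0.36 + 0.12 = 0.48 m along the plane.
Vertically, h_p = y_p·sinθ = 0.48 × 0.684547 = 0.328583 m.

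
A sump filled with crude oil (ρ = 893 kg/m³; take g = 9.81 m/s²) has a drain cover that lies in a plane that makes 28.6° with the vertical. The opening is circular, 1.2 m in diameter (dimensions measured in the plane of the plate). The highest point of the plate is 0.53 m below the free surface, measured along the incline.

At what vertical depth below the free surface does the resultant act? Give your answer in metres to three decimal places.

h_p = 1.062 m

γ = ρg = 893 × 9.81 / 1000 = 8.76033 kN/m³.
The plate makes 28.6° with the vertical, i.e. θ = 90° − 28.6° = 61.4° to the horizontal. Measuring y along the incline from the free-surface line, vertical depth h = y·sinθ with sinθ = 0.877983.
The centroid is at the centre, 0.6 m below the top of the plate, so y_c = 0.53 + 0.6 = 1.13 m and h_c = 1.13 × 0.877983 = 0.992121 m.
A = π(0.6)² = 1.13097 m².
Resultant F = γ·h_c·A = 8.76033 × 0.992121 × 1.13097 = 9.82961 kN.
I_c = πr⁴/4 = π × 0.6⁴/4 = 0.101788 m⁴.
Centre of pressure: y_p = y_c + I_c/(y_c·A) = 1.13 + 0.101788/(1.13 × 1.13097) = 1.13 + 0.0796466 = 1.20965 m along the plane.
Vertically, h_p = y_p·sinθ = 1.20965 × 0.877983 = 1.06205 m.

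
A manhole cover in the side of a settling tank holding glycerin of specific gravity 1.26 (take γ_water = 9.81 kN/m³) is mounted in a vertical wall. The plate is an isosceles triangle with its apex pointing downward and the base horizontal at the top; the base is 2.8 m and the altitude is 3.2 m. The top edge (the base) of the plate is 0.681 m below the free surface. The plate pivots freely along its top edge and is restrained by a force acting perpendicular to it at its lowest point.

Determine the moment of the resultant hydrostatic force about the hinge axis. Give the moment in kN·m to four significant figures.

M ≈ 134.7 kN·m

γ = 1.26 × 9.81 = 12.3606 kN/m³.
With the apex down, the centroid sits h/3 = 3.2/3 = 1.06667 m below the base (the top edge), so the centroid depth is h_c = 0.681 + 1.06667 = 1.74767 m.
A = ½ × 2.8 × 3.2 = 4.48 m².
Resultant F = γ·h_c·A = 12.3606 × 1.74767 × 4.48 = 96.7781 kN.
I_c = b·h³/36 = 2.8 × 3.2³/36 = 2.54862 m⁴.
Centre of pressure: y_p = y_c + I_c/(y_c·A) = 1.74767 + 2.54862/(1.74767 × 4.48) = 1.74767 + 0.325512 = 2.07318 m along the plane.
The resultant acts 1.06667 + 0.325512 = 1.39218 m (along the plate) below the hinge at the top edge, so the moment about the hinge is M = F × 1.39218 = 96.7781 × 1.39218 = 134.733 kN·m.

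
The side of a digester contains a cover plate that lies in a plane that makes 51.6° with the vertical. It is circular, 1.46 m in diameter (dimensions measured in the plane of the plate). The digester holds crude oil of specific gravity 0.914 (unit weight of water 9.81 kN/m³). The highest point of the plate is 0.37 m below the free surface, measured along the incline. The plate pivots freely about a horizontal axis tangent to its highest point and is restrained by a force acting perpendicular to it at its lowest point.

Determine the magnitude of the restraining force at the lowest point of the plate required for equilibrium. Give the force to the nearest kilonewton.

γ = 0.914 × 9.81 = 8.96634 kN/m³.
The plate makes 51.6° with the vertical, i.e. θ = 90° − 51.6° = 38.4° to the horizontal. Measuring y along the incline from the free-surface line, vertical depth h = y·sinθ with sinθ = 0.621148.
The centroid is at the centre, 0.73 m below the top of the plate, so y_c = 0.37 + 0.73 = 1.1 m and h_c = 1.1 × 0.621148 = 0.683263 m.
A = π(0.73)² = 1.67415 m².
Resultant F = γ·h_c·A = 8.96634 × 0.683263 × 1.67415 = 10.2565 kN.
I_c = πr⁴/4 = π × 0.73⁴/4 = 0.223039 m⁴.
Centre of pressure: y_p = y_c + I_c/(y_c·A) = 1.1 + 0.223039/(1.1 × 1.67415) = 1.1 + 0.121114 = 1.22111 m along the plane.
The resultant acts 0.73 + 0.121114 = 0.851114 m (along the plate) below the hinge at the top edge, so the moment about the hinge is M = F × 0.851114 = 10.2565 × 0.851114 = 8.72945 kN·m.
A normal force at the bottom, 1.46 m from the hinge, must supply this moment: P = 8.72945/1.46 = 5.97908 kN.

P ≈ 6 kN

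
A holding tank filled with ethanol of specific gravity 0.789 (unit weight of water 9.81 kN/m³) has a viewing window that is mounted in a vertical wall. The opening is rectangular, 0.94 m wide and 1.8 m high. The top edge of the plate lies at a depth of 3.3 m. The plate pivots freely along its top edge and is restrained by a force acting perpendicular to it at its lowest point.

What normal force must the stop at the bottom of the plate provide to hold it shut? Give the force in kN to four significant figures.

P ≈ 29.47 kN

γ = 0.789 × 9.81 = 7.74009 kN/m³.
The centroid lies 1.8/2 = 0.9 m below the top edge, so the centroid depth is h_c = 3.3 + 0.9 = 4.2 m.
A = 0.94 × 1.8 = 1.692 m².
Resultant F = γ·h_c·A = 7.74009 × 4.2 × 1.692 = 55.0042 kN.
I_c = b·h³/12 = 0.94 × 1.8³/12 = 0.45684 m⁴.
Centre of pressure: y_p = y_c + I_c/(y_c·A) = 4.2 + 0.45684/(4.2 × 1.692) = 4.2 + 0.0642857 = 4.26429 m along the plane.
The resultant acts 0.9 + 0.0642857 = 0.964286 m (along the plate) below the hinge at the top edge, so the moment about the hinge is M = F × 0.964286 = 55.0042 × 0.964286 = 53.0398 kN·m.
A normal force at the bottom, 1.8 m from the hinge, must supply this moment: P = 53.0398/1.8 = 29.4666 kN.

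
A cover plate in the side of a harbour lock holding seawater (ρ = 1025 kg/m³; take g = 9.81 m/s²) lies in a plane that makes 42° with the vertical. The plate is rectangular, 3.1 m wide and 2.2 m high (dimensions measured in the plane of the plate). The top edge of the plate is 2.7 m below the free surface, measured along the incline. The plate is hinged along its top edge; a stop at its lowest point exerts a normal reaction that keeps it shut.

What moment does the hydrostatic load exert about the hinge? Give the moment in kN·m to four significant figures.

γ = ρg = 1025 × 9.81 / 1000 = 10.05525 kN/m³.
The plate makes 42° with the vertical, i.e. θ = 90° − 42° = 48° to the horizontal. Measuring y along the incline from the free-surface line, vertical depth h = y·sinθ with sinθ = 0.743145.
The centroid lies 2.2/2 = 1.1 m below the top edge, so y_c = 2.7 + 1.1 = 3.8 m and h_c = 3.8 × 0.743145 = 2.82395 m.
A = 3.1 × 2.2 = 6.82 m².
Resultant F = γ·h_c·A = 10.05525 × 2.82395 × 6.82 = 193.657 kN.
I_c = b·h³/12 = 3.1 × 2.2³/12 = 2.75073 m⁴.
Centre of pressure: y_p = y_c + I_c/(y_c·A) = 3.8 + 2.75073/(3.8 × 6.82) = 3.8 + 0.10614 = 3.90614 m along the plane.
The resultant acts 1.1 + 0.10614 = 1.20614 m (along the plate) below the hinge at the top edge, so the moment about the hinge is M = F × 1.20614 = 193.657 × 1.20614 = 233.577 kN·m.

M ≈ 233.6 kN·m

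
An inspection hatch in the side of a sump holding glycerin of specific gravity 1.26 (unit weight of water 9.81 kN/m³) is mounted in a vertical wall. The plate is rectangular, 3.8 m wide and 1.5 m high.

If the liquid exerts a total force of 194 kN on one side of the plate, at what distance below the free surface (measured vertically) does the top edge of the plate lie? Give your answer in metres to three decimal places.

d_top ≈ 2.004 m

γ = 1.26 × 9.81 = 12.3606 kN/m³.
A = 3.8 × 1.5 = 5.7 m².
From F = γ·h_c·A, the centroid depth is h_c = 194/(12.3606 × 5.7) = 2.75351 m.
The centroid lies 1.5/2 = 0.75 m below the top edge, so the top edge sits at h_top = 2.75351 − 0.75 = 2.00351 m below the surface.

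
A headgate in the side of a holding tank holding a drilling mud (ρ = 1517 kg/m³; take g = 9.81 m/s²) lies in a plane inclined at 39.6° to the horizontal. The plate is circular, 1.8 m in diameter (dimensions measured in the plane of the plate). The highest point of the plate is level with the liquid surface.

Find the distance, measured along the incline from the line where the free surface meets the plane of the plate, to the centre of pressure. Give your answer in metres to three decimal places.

γ = ρg = 1517 × 9.81 / 1000 = 14.88177 kN/m³.
Let θ = 39.6° be the plate's angle to the horizontal; measure y along the incline from where the plane meets the free surface. Vertical depth h = y·sinθ with sinθ = 0.637424.
The centroid is at the centre, 0.9 m below the top of the plate, so y_c = 0.9 m and h_c = 0.9 × 0.637424 = 0.573682 m.
A = π(0.9)² = 2.54469 m².
Resultant F = γ·h_c·A = 14.88177 × 0.573682 × 2.54469 = 21.725 kN.
I_c = πr⁴/4 = π × 0.9⁴/4 = 0.5153 m⁴.
Centre of pressure: y_p = y_c + I_c/(y_c·A) = 0.9 + 0.5153/(0.9 × 2.54469) = 0.9 + 0.225 = 1.125 m along the plane.

y_p = 1.125 m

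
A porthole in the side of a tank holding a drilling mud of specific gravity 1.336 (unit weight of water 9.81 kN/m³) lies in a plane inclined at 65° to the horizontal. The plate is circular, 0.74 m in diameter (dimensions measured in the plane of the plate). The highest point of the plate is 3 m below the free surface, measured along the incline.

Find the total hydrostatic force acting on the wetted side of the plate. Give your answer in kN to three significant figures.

γ = 1.336 × 9.81 = 13.10616 kN/m³.
Let θ = 65° be the plate's angle to the horizontal; measure y along the incline from where the plane meets the free surface. Vertical depth h = y·sinθ with sinθ = 0.906308.
The centroid is at the centre, 0.37 m below the top of the plate, so y_c = 3 + 0.37 = 3.37 m and h_c = 3.37 × 0.906308 = 3.05426 m.
A = π(0.37)² = 0.430084 m².
Resultant F = γ·h_c·A = 13.10616 × 3.05426 × 0.430084 = 17.2161 kN.

F ≈ 17.2 kN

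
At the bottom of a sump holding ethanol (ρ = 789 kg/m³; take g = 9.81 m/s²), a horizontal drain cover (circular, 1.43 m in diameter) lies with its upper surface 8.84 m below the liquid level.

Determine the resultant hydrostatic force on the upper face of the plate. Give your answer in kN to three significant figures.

F ≈ 110 kN

γ = ρg = 789 × 9.81 / 1000 = 7.74009 kN/m³.
The plate is horizontal, so pressure is uniform at p = γ·h = 7.74009 × 8.84 = 68.4224 kN/m².
A = π(0.715)² = 1.60606 m².
F = p·A = 68.4224 × 1.60606 = 109.89 kN.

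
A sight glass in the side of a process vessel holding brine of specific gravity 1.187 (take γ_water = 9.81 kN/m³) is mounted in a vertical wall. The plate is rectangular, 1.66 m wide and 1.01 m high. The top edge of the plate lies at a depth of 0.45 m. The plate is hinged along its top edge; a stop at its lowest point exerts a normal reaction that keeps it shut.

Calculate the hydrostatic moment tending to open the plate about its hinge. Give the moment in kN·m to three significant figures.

γ = 1.187 × 9.81 = 11.64447 kN/m³.
The centroid lies 1.01/2 = 0.505 m below the top edge, so the centroid depth is h_c = 0.45 + 0.505 = 0.955 m.
A = 1.66 × 1.01 = 1.6766 m².
Resultant F = γ·h_c·A = 11.64447 × 0.955 × 1.6766 = 18.6446 kN.
I_c = b·h³/12 = 1.66 × 1.01³/12 = 0.142525 m⁴.
Centre of pressure: y_p = y_c + I_c/(y_c·A) = 0.955 + 0.142525/(0.955 × 1.6766) = 0.955 + 0.089014 = 1.04401 m along the plane.
The resultant acts 0.505 + 0.089014 = 0.594014 m (along the plate) below the hinge at the top edge, so the moment about the hinge is M = F × 0.594014 = 18.6446 × 0.594014 = 11.0752 kN·m.

M ≈ 11.1 kN·m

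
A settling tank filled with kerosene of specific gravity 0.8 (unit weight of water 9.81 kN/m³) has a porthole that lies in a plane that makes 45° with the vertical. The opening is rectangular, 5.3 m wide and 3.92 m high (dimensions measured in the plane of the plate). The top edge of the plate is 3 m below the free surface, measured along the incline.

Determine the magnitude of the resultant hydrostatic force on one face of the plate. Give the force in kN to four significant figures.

F ≈ 571.9 kN

γ = 0.8 × 9.81 = 7.848 kN/m³.
The plate makes 45° with the vertical, i.e. θ = 90° − 45° = 45° to the horizontal. Measuring y along the incline from the free-surface line, vertical depth h = y·sinθ with sinθ = 0.707107.
The centroid lies 3.92/2 = 1.96 m below the top edge, so y_c = 3 + 1.96 = 4.96 m and h_c = 4.96 × 0.707107 = 3.50725 m.
A = 5.3 × 3.92 = 20.776 m².
Resultant F = γ·h_c·A = 7.848 × 3.50725 × 20.776 = 571.857 kN.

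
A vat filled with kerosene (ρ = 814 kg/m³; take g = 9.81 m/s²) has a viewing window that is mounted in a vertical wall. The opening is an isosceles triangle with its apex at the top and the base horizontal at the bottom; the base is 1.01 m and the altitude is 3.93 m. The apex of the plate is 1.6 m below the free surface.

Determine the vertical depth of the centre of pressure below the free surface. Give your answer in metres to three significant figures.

h_p = 4.42 m

γ = ρg = 814 × 9.81 / 1000 = 7.98534 kN/m³.
With the apex up, the centroid sits 2h/3 = 2 × 3.93/3 = 2.62 m below the apex, so the centroid depth is h_c = 1.6 + 2.62 = 4.22 m.
A = ½ × 1.01 × 3.93 = 1.98465 m².
Resultant F = γ·h_c·A = 7.98534 × 4.22 × 1.98465 = 66.879 kN.
I_c = b·h³/36 = 1.01 × 3.93³/36 = 1.70293 m⁴.
Centre of pressure: y_p = y_c + I_c/(y_c·A) = 4.22 + 1.70293/(4.22 × 1.98465) = 4.22 + 0.20333 = 4.42333 m along the plane.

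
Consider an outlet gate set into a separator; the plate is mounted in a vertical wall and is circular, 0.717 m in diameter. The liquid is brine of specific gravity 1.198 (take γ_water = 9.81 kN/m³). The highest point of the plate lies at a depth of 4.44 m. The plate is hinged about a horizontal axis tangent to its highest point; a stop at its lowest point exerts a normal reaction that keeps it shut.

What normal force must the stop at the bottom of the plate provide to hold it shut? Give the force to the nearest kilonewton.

P ≈ 12 kN

γ = 1.198 × 9.81 = 11.75238 kN/m³.
The centroid is at the centre, 0.3585 m below the top of the plate, so the centroid depth is h_c = 4.44 + 0.3585 = 4.7985 m.
A = π(0.3585)² = 0.403765 m².
Resultant F = γ·h_c·A = 11.75238 × 4.7985 × 0.403765 = 22.7698 kN.
I_c = πr⁴/4 = π × 0.3585⁴/4 = 0.0129732 m⁴.
Centre of pressure: y_p = y_c + I_c/(y_c·A) = 4.7985 + 0.0129732/(4.7985 × 0.403765) = 4.7985 + 0.00669596 = 4.8052 m along the plane.
The resultant acts 0.3585 + 0.00669596 = 0.365196 m (along the plate) below the hinge at the top edge, so the moment about the hinge is M = F × 0.365196 = 22.7698 × 0.365196 = 8.31544 kN·m.
A normal force at the bottom, 0.717 m from the hinge, must supply this moment: P = 8.31544/0.717 = 11.5975 kN.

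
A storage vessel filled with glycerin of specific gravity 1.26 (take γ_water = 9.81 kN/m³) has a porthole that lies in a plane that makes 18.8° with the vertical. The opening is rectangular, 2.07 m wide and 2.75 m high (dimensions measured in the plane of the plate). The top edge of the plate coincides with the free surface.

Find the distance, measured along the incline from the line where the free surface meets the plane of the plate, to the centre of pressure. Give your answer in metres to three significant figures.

γ = 1.26 × 9.81 = 12.3606 kN/m³.
The plate makes 18.8° with the vertical, i.e. θ = 90° − 18.8° = 71.2° to the horizontal. Measuring y along the incline from the free-surface line, vertical depth h = y·sinθ with sinθ = 0.946649.
The centroid lies 2.75/2 = 1.375 m below the top edge, so y_c = 1.375 m and h_c = 1.375 × 0.946649 = 1.30164 m.
A = 2.07 × 2.75 = 5.6925 m².
Resultant F = γ·h_c·A = 12.3606 × 1.30164 × 5.6925 = 91.5869 kN.
I_c = b·h³/12 = 2.07 × 2.75³/12 = 3.58746 m⁴.
Centre of pressure: y_p = y_c + I_c/(y_c·A) = 1.375 + 3.58746/(1.375 × 5.6925) = 1.375 + 0.458333 = 1.83333 m along the plane.

y_p = 1.83 m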